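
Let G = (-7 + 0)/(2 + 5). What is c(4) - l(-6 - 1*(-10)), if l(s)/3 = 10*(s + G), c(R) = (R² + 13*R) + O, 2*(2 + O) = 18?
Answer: -15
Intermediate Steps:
O = 7 (O = -2 + (½)*18 = -2 + 9 = 7)
G = -1 (G = -7/7 = -7*⅐ = -1)
c(R) = 7 + R² + 13*R (c(R) = (R² + 13*R) + 7 = 7 + R² + 13*R)
l(s) = -30 + 30*s (l(s) = 3*(10*(s - 1)) = 3*(10*(-1 + s)) = 3*(-10 + 10*s) = -30 + 30*s)
c(4) - l(-6 - 1*(-10)) = (7 + 4² + 13*4) - (-30 + 30*(-6 - 1*(-10))) = (7 + 16 + 52) - (-30 + 30*(-6 + 10)) = 75 - (-30 + 30*4) = 75 - (-30 + 120) = 75 - 1*90 = 75 - 90 = -15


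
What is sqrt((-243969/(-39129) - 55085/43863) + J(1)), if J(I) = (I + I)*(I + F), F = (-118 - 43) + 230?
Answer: sqrt(47452292755106216586)/572105109 ≈ 12.041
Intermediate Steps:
F = 69 (F = -161 + 230 = 69)
J(I) = 2*I*(69 + I) (J(I) = (I + I)*(I + 69) = (2*I)*(69 + I) = 2*I*(69 + I))
sqrt((-243969/(-39129) - 55085/43863) + J(1)) = sqrt((-243969/(-39129) - 55085/43863) + 2*1*(69 + 1)) = sqrt((-243969*(-1/39129) - 55085*1/43863) + 2*1*70) = sqrt((81323/13043 - 55085/43863) + 140) = sqrt(2848597094/572105109 + 140) = sqrt(82943312354/572105109) = sqrt(47452292755106216586)/572105109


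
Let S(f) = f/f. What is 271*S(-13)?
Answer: 271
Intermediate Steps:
S(f) = 1
271*S(-13) = 271*1 = 271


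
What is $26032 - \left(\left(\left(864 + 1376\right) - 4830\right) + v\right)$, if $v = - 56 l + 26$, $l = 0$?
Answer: $28596$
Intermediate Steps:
$v = 26$ ($v = \left(-56\right) 0 + 26 = 0 + 26 = 26$)
$26032 - \left(\left(\left(864 + 1376\right) - 4830\right) + v\right) = 26032 - \left(\left(\left(864 + 1376\right) - 4830\right) + 26\right) = 26032 - \left(\left(2240 - 4830\right) + 26\right) = 26032 - \left(-2590 + 26\right) = 26032 - -2564 = 26032 + 2564 = 28596$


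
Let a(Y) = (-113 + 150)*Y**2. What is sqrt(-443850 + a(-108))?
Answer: I*sqrt(12282) ≈ 110.82*I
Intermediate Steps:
a(Y) = 37*Y**2
sqrt(-443850 + a(-108)) = sqrt(-443850 + 37*(-108)**2) = sqrt(-443850 + 37*11664) = sqrt(-443850 + 431568) = sqrt(-12282) = I*sqrt(12282)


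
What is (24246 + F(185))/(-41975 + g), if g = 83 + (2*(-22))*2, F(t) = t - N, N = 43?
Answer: -6097/10495 ≈ -0.58094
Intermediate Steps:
F(t) = -43 + t (F(t) = t - 1*43 = t - 43 = -43 + t)
g = -5 (g = 83 - 44*2 = 83 - 88 = -5)
(24246 + F(185))/(-41975 + g) = (24246 + (-43 + 185))/(-41975 - 5) = (24246 + 142)/(-41980) = 24388*(-1/41980) = -6097/10495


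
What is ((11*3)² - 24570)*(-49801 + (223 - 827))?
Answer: 1183559805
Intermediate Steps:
((11*3)² - 24570)*(-49801 + (223 - 827)) = (33² - 24570)*(-49801 - 604) = (1089 - 24570)*(-50405) = -23481*(-50405) = 1183559805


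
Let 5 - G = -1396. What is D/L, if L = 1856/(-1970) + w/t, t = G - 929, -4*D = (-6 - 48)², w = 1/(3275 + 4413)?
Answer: 2605668315840/3367466023 ≈ 773.78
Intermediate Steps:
w = 1/7688 ≈ 0.00013007
D = -729 (D = -(-6 - 48)²/4 = -¼*(-54)² = -¼*2916 = -729)
G = 1401 (G = 5 - 1*(-1396) = 5 + 1396 = 1401)
t = 472 (t = 1401 - 929 = 472)
L = -3367466023/3574304960 (L = 1856/(-1970) + (1/7688)/472 = 1856*(-1/1970) + (1/7688)*(1/472) = -928/985 + 1/3628736 = -3367466023/3574304960 ≈ -0.94213)
D/L = -729/(-3367466023/3574304960) = -729*(-3574304960/3367466023) = 2605668315840/3367466023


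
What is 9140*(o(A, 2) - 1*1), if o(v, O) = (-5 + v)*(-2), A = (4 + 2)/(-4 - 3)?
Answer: 685500/7 ≈ 97929.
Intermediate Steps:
A = -6/7 (A = 6/(-7) = 6*(-⅐) = -6/7 ≈ -0.85714)
o(v, O) = 10 - 2*v
9140*(o(A, 2) - 1*1) = 9140*((10 - 2*(-6/7)) - 1*1) = 9140*((10 + 12/7) - 1) = 9140*(82/7 - 1) = 9140*(75/7) = 685500/7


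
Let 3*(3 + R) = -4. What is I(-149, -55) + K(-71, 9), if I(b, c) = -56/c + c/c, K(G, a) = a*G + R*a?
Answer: -37179/55 ≈ -675.98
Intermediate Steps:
R = -13/3 (R = -3 + (1/3)*(-4) = -3 - 4/3 = -13/3 ≈ -4.3333)
K(G, a) = -13*a/3 + G*a (K(G, a) = a*G - 13*a/3 = G*a - 13*a/3 = -13*a/3 + G*a)
I(b, c) = 1 - 56/c (I(b, c) = -56/c + 1 = 1 - 56/c)
I(-149, -55) + K(-71, 9) = (-56 - 55)/(-55) + (1/3)*9*(-13 + 3*(-71)) = -1/55*(-111) + (1/3)*9*(-13 - 213) = 111/55 + (1/3)*9*(-226) = 111/55 - 678 = -37179/55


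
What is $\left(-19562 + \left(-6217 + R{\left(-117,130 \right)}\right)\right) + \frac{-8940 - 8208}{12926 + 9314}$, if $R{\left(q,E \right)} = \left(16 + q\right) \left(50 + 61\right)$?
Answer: $- \frac{205668687}{5560} \approx -36991.0$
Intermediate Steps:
$R{\left(q,E \right)} = 1776 + 111 q$ ($R{\left(q,E \right)} = \left(16 + q\right) 111 = 1776 + 111 q$)
$\left(-19562 + \left(-6217 + R{\left(-117,130 \right)}\right)\right) + \frac{-8940 - 8208}{12926 + 9314} = \left(-19562 + \left(-6217 + \left(1776 + 111 \left(-117\right)\right)\right)\right) + \frac{-8940 - 8208}{12926 + 9314} = \left(-19562 + \left(-6217 + \left(1776 - 12987\right)\right)\right) - \frac{17148}{22240} = \left(-19562 - 17428\right) - \frac{4287}{5560} = -36990 - \frac{4287}{5560} = - \frac{205668687}{5560}$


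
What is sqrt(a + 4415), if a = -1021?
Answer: sqrt(3394) ≈ 58.258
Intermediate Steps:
sqrt(a + 4415) = sqrt(-1021 + 4415) = sqrt(3394)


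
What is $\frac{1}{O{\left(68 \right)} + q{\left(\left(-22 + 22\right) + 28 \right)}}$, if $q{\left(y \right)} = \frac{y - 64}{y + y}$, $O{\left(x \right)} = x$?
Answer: $\frac{14}{943} \approx 0.014846$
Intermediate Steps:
$q{\left(y \right)} = \frac{-64 + y}{2 y}$
$\frac{1}{O{\left(68 \right)} + q{\left(\left(-22 + 22\right) + 28 \right)}} = \frac{1}{68 + \frac{-64 + \left(\left(-22 + 22\right) + 28\right)}{2 \left(\left(-22 + 22\right) + 28\right)}} = \frac{1}{68 + \frac{-64 + \left(0 + 28\right)}{2 \left(0 + 28\right)}} = \frac{1}{68 + \frac{-64 + 28}{2 \cdot 28}} = \frac{1}{68 + \frac{1}{2} \cdot \frac{1}{28} \left(-36\right)} = \frac{1}{68 - \frac{9}{14}} = \frac{1}{\frac{943}{14}} = \frac{14}{943}$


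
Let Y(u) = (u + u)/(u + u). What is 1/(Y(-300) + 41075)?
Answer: 1/41076 ≈ 2.4345e-5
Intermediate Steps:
Y(u) = 1 (Y(u) = (2*u)/((2*u)) = (2*u)*(1/(2*u)) = 1)
1/(Y(-300) + 41075) = 1/(1 + 41075) = 1/41076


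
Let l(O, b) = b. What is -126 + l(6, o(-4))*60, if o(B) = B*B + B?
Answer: 594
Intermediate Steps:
o(B) = B + B² (o(B) = B² + B = B + B²)
-126 + l(6, o(-4))*60 = -126 - 4*(1 - 4)*60 = -126 - 4*(-3)*60 = -126 + 12*60 = -126 + 720 = 594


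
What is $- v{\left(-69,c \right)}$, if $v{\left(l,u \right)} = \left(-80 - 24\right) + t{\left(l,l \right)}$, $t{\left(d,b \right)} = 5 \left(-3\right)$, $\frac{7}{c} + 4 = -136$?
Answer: $119$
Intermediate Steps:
$c = - \frac{1}{20}$ ($c = \frac{7}{-4 - 136} = \frac{7}{-140} = 7 \left(- \frac{1}{140}\right) = - \frac{1}{20} \approx -0.05$)
$t{\left(d,b \right)} = -15$
$v{\left(l,u \right)} = -119$ ($v{\left(l,u \right)} = \left(-80 - 24\right) - 15 = -104 - 15 = -119$)
$- v{\left(-69,c \right)} = \left(-1\right) \left(-119\right) = 119$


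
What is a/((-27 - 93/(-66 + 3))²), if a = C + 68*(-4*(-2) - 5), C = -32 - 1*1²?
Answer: 75411/287296 ≈ 0.26249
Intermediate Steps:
C = -33 (C = -32 - 1*1 = -32 - 1 = -33)
a = 171 (a = -33 + 68*(-4*(-2) - 5) = -33 + 68*(8 - 5) = -33 + 68*3 = -33 + 204 = 171)
a/((-27 - 93/(-66 + 3))²) = 171/((-27 - 93/(-66 + 3))²) = 171/((-27 - 93/(-63))²) = 171/((-27 - 93*(-1/63))²) = 171/((-27 + 31/21)²) = 171/((-536/21)²) = 171/(287296/441) = 171*(441/287296) = 75411/287296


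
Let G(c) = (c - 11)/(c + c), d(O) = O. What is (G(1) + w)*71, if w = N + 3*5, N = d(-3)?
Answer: 497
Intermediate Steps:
N = -3
G(c) = (-11 + c)/(2*c) (G(c) = (-11 + c)/((2*c)) = (-11 + c)*(1/(2*c)) = (-11 + c)/(2*c))
w = 12 (w = -3 + 3*5 = -3 + 15 = 12)
(G(1) + w)*71 = ((1/2)*(-11 + 1)/1 + 12)*71 = ((1/2)*1*(-10) + 12)*71 = (-5 + 12)*71 = 7*71 = 497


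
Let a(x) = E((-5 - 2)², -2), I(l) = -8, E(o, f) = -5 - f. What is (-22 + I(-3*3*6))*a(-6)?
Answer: 90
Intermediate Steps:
a(x) = -3 (a(x) = -5 - 1*(-2) = -5 + 2 = -3)
(-22 + I(-3*3*6))*a(-6) = (-22 - 8)*(-3) = -30*(-3) = 90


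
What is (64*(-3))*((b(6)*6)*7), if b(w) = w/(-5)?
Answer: 48384/5 ≈ 9676.8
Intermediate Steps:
b(w) = -w/5 (b(w) = w*(-⅕) = -w/5)
(64*(-3))*((b(6)*6)*7) = (64*(-3))*((-⅕*6*6)*7) = -192*(-6/5*6)*7 = -(-6912)*7/5 = -192*(-252/5) = 48384/5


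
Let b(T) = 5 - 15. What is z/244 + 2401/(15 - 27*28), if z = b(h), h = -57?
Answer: -296627/90402 ≈ -3.2812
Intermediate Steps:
b(T) = -10
z = -10
z/244 + 2401/(15 - 27*28) = -10/244 + 2401/(15 - 27*28) = -10*1/244 + 2401/(15 - 756) = -5/122 + 2401/(-741) = -5/122 + 2401*(-1/741) = -5/122 - 2401/741 = -296627/90402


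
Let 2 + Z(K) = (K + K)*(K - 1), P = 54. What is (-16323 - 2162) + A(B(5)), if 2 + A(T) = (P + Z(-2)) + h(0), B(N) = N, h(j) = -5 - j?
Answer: -18428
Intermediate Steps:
Z(K) = -2 + 2*K*(-1 + K) (Z(K) = -2 + (K + K)*(K - 1) = -2 + (2*K)*(-1 + K) = -2 + 2*K*(-1 + K))
A(T) = 57 (A(T) = -2 + ((54 + (-2 - 2*(-2) + 2*(-2)²)) + (-5 - 1*0)) = -2 + ((54 + (-2 + 4 + 2*4)) + (-5 + 0)) = -2 + ((54 + (-2 + 4 + 8)) - 5) = -2 + ((54 + 10) - 5) = -2 + (64 - 5) = -2 + 59 = 57)
(-16323 - 2162) + A(B(5)) = (-16323 - 2162) + 57 = -18485 + 57 = -18428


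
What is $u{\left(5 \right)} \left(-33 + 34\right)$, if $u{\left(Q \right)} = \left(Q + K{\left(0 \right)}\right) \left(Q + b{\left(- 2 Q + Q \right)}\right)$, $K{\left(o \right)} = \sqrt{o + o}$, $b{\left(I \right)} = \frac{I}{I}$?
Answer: $30$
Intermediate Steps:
$b{\left(I \right)} = 1$
$K{\left(o \right)} = \sqrt{2} \sqrt{o}$ ($K{\left(o \right)} = \sqrt{2 o} = \sqrt{2} \sqrt{o}$)
$u{\left(Q \right)} = Q \left(1 + Q\right)$ ($u{\left(Q \right)} = \left(Q + \sqrt{2} \sqrt{0}\right) \left(Q + 1\right) = \left(Q + \sqrt{2} \cdot 0\right) \left(1 + Q\right) = \left(Q + 0\right) \left(1 + Q\right) = Q \left(1 + Q\right)$)
$u{\left(5 \right)} \left(-33 + 34\right) = 5 \left(1 + 5\right) \left(-33 + 34\right) = 5 \cdot 6 \cdot 1 = 30 \cdot 1 = 30$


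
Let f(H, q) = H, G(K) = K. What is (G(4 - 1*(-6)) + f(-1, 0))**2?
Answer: 81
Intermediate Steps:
(G(4 - 1*(-6)) + f(-1, 0))**2 = ((4 - 1*(-6)) - 1)**2 = ((4 + 6) - 1)**2 = (10 - 1)**2 = 9**2 = 81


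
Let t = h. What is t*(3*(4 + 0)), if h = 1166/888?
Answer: 583/37 ≈ 15.757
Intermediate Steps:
h = 583/444 (h = 1166*(1/888) = 583/444 ≈ 1.3131)
t = 583/444 ≈ 1.3131
t*(3*(4 + 0)) = 583*(3*(4 + 0))/444 = 583*(3*4)/444 = (583/444)*12 = 583/37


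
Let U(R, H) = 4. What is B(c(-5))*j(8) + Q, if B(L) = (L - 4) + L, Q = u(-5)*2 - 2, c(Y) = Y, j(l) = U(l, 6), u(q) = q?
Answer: -68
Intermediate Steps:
j(l) = 4
Q = -12 (Q = -5*2 - 2 = -10 - 2 = -12)
B(L) = -4 + 2*L (B(L) = (-4 + L) + L = -4 + 2*L)
B(c(-5))*j(8) + Q = (-4 + 2*(-5))*4 - 12 = (-4 - 10)*4 - 12 = -14*4 - 12 = -56 - 12 = -68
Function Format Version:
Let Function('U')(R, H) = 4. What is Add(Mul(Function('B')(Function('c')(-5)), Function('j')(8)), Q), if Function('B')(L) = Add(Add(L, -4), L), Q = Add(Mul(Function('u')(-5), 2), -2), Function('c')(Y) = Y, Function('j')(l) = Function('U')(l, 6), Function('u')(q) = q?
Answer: -68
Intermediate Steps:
Function('j')(l) = 4
Q = -12 (Q = Add(Mul(-5, 2), -2) = Add(-10, -2) = -12)
Function('B')(L) = Add(-4, Mul(2, L)) (Function('B')(L) = Add(Add(-4, L), L) = Add(-4, Mul(2, L)))
Add(Mul(Function('B')(Function('c')(-5)), Function('j')(8)), Q) = Add(Mul(Add(-4, Mul(2, -5)), 4), -12) = Add(Mul(Add(-4, -10), 4), -12) = Add(Mul(-14, 4), -12) = Add(-56, -12) = -68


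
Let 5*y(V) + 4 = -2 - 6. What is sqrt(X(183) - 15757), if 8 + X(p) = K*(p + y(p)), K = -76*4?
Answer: I*sqrt(1766685)/5 ≈ 265.83*I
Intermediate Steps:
y(V) = -12/5 (y(V) = -4/5 + (-2 - 6)/5 = -4/5 + (1/5)*(-8) = -4/5 - 8/5 = -12/5)
K = -304
X(p) = 3608/5 - 304*p (X(p) = -8 - 304*(p - 12/5) = -8 - 304*(-12/5 + p) = -8 + (3648/5 - 304*p) = 3608/5 - 304*p)
sqrt(X(183) - 15757) = sqrt((3608/5 - 304*183) - 15757) = sqrt((3608/5 - 55632) - 15757) = sqrt(-274552/5 - 15757) = sqrt(-353337/5) = I*sqrt(1766685)/5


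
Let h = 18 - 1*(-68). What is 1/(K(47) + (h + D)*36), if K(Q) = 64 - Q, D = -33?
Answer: 1/1925 ≈ 0.00051948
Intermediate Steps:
h = 86 (h = 18 + 68 = 86)
1/(K(47) + (h + D)*36) = 1/((64 - 1*47) + (86 - 33)*36) = 1/((64 - 47) + 53*36) = 1/(17 + 1908) = 1/1925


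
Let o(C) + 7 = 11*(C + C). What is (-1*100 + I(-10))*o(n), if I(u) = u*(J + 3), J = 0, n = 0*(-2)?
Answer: 910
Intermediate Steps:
n = 0
o(C) = -7 + 22*C (o(C) = -7 + 11*(C + C) = -7 + 11*(2*C) = -7 + 22*C)
I(u) = 3*u (I(u) = u*(0 + 3) = u*3 = 3*u)
(-1*100 + I(-10))*o(n) = (-1*100 + 3*(-10))*(-7 + 22*0) = (-100 - 30)*(-7 + 0) = -130*(-7) = 910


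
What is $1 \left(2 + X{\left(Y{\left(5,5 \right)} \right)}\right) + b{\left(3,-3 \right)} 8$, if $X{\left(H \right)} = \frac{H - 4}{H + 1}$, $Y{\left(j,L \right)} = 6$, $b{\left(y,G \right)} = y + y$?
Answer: $\frac{352}{7} \approx 50.286$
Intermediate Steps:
$b{\left(y,G \right)} = 2 y$
$X{\left(H \right)} = \frac{-4 + H}{1 + H}$
$1 \left(2 + X{\left(Y{\left(5,5 \right)} \right)}\right) + b{\left(3,-3 \right)} 8 = 1 \left(2 + \frac{-4 + 6}{1 + 6}\right) + 2 \cdot 3 \cdot 8 = 1 \left(2 + \frac{1}{7} \cdot 2\right) + 6 \cdot 8 = 1 \left(2 + \frac{1}{7} \cdot 2\right) + 48 = 1 \left(2 + \frac{2}{7}\right) + 48 = 1 \cdot \frac{16}{7} + 48 = \frac{16}{7} + 48 = \frac{352}{7}$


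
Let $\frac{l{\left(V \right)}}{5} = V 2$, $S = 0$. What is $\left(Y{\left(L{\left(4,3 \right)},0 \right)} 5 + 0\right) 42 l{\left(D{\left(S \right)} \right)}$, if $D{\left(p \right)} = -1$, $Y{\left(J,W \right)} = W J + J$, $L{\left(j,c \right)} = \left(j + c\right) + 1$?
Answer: $-16800$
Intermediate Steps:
$L{\left(j,c \right)} = 1 + c + j$ ($L{\left(j,c \right)} = \left(c + j\right) + 1 = 1 + c + j$)
$Y{\left(J,W \right)} = J + J W$ ($Y{\left(J,W \right)} = J W + J = J + J W$)
$l{\left(V \right)} = 10 V$ ($l{\left(V \right)} = 5 V 2 = 5 \cdot 2 V = 10 V$)
$\left(Y{\left(L{\left(4,3 \right)},0 \right)} 5 + 0\right) 42 l{\left(D{\left(S \right)} \right)} = \left(\left(1 + 3 + 4\right) \left(1 + 0\right) 5 + 0\right) 42 \cdot 10 \left(-1\right) = \left(8 \cdot 1 \cdot 5 + 0\right) 42 \left(-10\right) = \left(8 \cdot 5 + 0\right) 42 \left(-10\right) = \left(40 + 0\right) 42 \left(-10\right) = 40 \cdot 42 \left(-10\right) = 1680 \left(-10\right) = -16800$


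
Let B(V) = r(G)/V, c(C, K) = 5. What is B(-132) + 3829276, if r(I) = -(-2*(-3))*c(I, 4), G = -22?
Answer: 84244077/22 ≈ 3.8293e+6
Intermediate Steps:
r(I) = -30 (r(I) = -(-2*(-3))*5 = -6*5 = -1*30 = -30)
B(V) = -30/V
B(-132) + 3829276 = -30/(-132) + 3829276 = -30*(-1/132) + 3829276 = 5/22 + 3829276 = 84244077/22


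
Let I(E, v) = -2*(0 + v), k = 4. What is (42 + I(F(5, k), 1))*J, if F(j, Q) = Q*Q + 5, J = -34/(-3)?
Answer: 1360/3 ≈ 453.33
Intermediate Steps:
J = 34/3 (J = -34*(-⅓) = 34/3 ≈ 11.333)
F(j, Q) = 5 + Q² (F(j, Q) = Q² + 5 = 5 + Q²)
I(E, v) = -2*v
(42 + I(F(5, k), 1))*J = (42 - 2*1)*(34/3) = (42 - 2)*(34/3) = 40*(34/3) = 1360/3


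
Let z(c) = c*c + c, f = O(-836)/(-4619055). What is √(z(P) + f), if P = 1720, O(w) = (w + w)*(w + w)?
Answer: 2*√15789031970672227470/4619055 ≈ 1720.5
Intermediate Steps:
O(w) = 4*w² (O(w) = (2*w)*(2*w) = 4*w²)
f = -2795584/4619055 (f = (4*(-836)²)/(-4619055) = (4*698896)*(-1/4619055) = 2795584*(-1/4619055) = -2795584/4619055 ≈ -0.60523)
z(c) = c + c² (z(c) = c² + c = c + c²)
√(z(P) + f) = √(1720*(1 + 1720) - 2795584/4619055) = √(1720*1721 - 2795584/4619055) = √(2960120 - 2795584/4619055) = √(13672954291016/4619055) = 2*√15789031970672227470/4619055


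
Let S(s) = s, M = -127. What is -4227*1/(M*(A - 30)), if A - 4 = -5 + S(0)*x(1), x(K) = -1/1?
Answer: -4227/3937 ≈ -1.0737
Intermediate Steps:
x(K) = -1 (x(K) = -1*1 = -1)
A = -1 (A = 4 + (-5 + 0*(-1)) = 4 + (-5 + 0) = 4 - 5 = -1)
-4227*1/(M*(A - 30)) = -4227*(-1/(127*(-1 - 30))) = -4227/((-127*(-31))) = -4227/3937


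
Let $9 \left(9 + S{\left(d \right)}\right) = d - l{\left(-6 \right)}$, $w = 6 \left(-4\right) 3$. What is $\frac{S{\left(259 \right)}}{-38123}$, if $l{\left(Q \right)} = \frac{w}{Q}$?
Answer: $- \frac{166}{343107} \approx -0.00048381$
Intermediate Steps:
$w = -72$ ($w = \left(-24\right) 3 = -72$)
$l{\left(Q \right)} = - \frac{72}{Q}$
$S{\left(d \right)} = - \frac{31}{3} + \frac{d}{9}$ ($S{\left(d \right)} = -9 + \frac{d - - \frac{72}{-6}}{9} = -9 + \frac{d - \left(-72\right) \left(- \frac{1}{6}\right)}{9} = -9 + \frac{d - 12}{9} = -9 + \frac{-12 + d}{9} = -9 + \left(- \frac{4}{3} + \frac{d}{9}\right) = - \frac{31}{3} + \frac{d}{9}$)
$\frac{S{\left(259 \right)}}{-38123} = \frac{- \frac{31}{3} + \frac{1}{9} \cdot 259}{-38123} = \left(- \frac{31}{3} + \frac{259}{9}\right) \left(- \frac{1}{38123}\right) = \frac{166}{9} \left(- \frac{1}{38123}\right) = - \frac{166}{343107}$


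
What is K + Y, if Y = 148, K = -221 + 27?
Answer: -46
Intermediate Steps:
K = -194
K + Y = -194 + 148 = -46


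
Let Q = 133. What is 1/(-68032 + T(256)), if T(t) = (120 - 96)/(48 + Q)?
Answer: -181/12313768 ≈ -1.4699e-5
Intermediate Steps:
T(t) = 24/181 (T(t) = (120 - 96)/(48 + 133) = 24/181)
1/(-68032 + T(256)) = 1/(-68032 + 24/181) = 1/(-12313768/181) = -181/12313768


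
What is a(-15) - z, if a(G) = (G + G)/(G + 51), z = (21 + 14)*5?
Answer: -1055/6 ≈ -175.83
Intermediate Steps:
z = 175 (z = 35*5 = 175)
a(G) = 2*G/(51 + G) (a(G) = (2*G)/(51 + G) = 2*G/(51 + G))
a(-15) - z = 2*(-15)/(51 - 15) - 1*175 = 2*(-15)/36 - 175 = 2*(-15)*(1/36) - 175 = -⅚ - 175 = -1055/6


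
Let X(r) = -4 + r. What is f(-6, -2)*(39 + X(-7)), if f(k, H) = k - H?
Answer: -112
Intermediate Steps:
f(-6, -2)*(39 + X(-7)) = (-6 - 1*(-2))*(39 + (-4 - 7)) = (-6 + 2)*(39 - 11) = -4*28 = -112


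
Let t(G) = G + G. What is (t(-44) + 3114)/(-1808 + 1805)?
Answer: -3026/3 ≈ -1008.7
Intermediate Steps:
t(G) = 2*G
(t(-44) + 3114)/(-1808 + 1805) = (2*(-44) + 3114)/(-1808 + 1805) = (-88 + 3114)/(-3) = 3026*(-1/3) = -3026/3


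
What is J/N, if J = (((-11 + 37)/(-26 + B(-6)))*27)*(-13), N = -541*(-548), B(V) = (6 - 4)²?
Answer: 4563/3261148 ≈ 0.0013992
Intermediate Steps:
B(V) = 4 (B(V) = 2² = 4)
N = 296468
J = 4563/11 (J = (((-11 + 37)/(-26 + 4))*27)*(-13) = ((26/(-22))*27)*(-13) = ((26*(-1/22))*27)*(-13) = -13/11*27*(-13) = -351/11*(-13) = 4563/11 ≈ 414.82)
J/N = (4563/11)/296468 = (4563/11)*(1/296468) = 4563/3261148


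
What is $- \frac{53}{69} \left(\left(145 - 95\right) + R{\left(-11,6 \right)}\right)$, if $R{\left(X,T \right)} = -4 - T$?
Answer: $- \frac{2120}{69} \approx -30.725$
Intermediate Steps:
$- \frac{53}{69} \left(\left(145 - 95\right) + R{\left(-11,6 \right)}\right) = - \frac{53}{69} \left(\left(145 - 95\right) - 10\right) = \left(-53\right) \frac{1}{69} \left(50 - 10\right) = - \frac{53 \left(50 - 10\right)}{69} = \left(- \frac{53}{69}\right) 40 = - \frac{2120}{69}$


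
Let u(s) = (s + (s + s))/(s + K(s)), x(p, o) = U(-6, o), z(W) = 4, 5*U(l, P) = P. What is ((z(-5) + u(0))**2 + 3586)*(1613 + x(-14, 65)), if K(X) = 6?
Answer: 5856852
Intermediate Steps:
U(l, P) = P/5
x(p, o) = o/5
u(s) = 3*s/(6 + s) (u(s) = (s + (s + s))/(s + 6) = (s + 2*s)/(6 + s) = (3*s)/(6 + s) = 3*s/(6 + s))
((z(-5) + u(0))**2 + 3586)*(1613 + x(-14, 65)) = ((4 + 3*0/(6 + 0))**2 + 3586)*(1613 + (1/5)*65) = ((4 + 3*0/6)**2 + 3586)*(1613 + 13) = ((4 + 3*0*(1/6))**2 + 3586)*1626 = ((4 + 0)**2 + 3586)*1626 = (4**2 + 3586)*1626 = (16 + 3586)*1626 = 3602*1626 = 5856852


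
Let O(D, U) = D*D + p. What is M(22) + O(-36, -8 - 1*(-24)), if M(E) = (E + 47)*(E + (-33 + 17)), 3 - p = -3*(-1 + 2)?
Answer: 1716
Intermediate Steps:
p = 6 (p = 3 - (-3)*(-1 + 2) = 3 - (-3) = 3 - 1*(-3) = 3 + 3 = 6)
M(E) = (-16 + E)*(47 + E) (M(E) = (47 + E)*(E - 16) = (47 + E)*(-16 + E) = (-16 + E)*(47 + E))
O(D, U) = 6 + D**2 (O(D, U) = D*D + 6 = D**2 + 6 = 6 + D**2)
M(22) + O(-36, -8 - 1*(-24)) = (-752 + 22**2 + 31*22) + (6 + (-36)**2) = (-752 + 484 + 682) + (6 + 1296) = 414 + 1302 = 1716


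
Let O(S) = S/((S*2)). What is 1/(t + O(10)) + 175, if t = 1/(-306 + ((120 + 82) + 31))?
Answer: 12571/71 ≈ 177.06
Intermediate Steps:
O(S) = ½ (O(S) = S/((2*S)) = S*(1/(2*S)) = ½)
t = -1/73 (t = 1/(-306 + (202 + 31)) = 1/(-306 + 233) = 1/(-73) = -1/73 ≈ -0.013699)
1/(t + O(10)) + 175 = 1/(-1/73 + ½) + 175 = 1/(71/146) + 175 = 146/71 + 175 = 12571/71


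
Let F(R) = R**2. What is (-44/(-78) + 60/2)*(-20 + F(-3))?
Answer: -13112/39 ≈ -336.21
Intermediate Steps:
(-44/(-78) + 60/2)*(-20 + F(-3)) = (-44/(-78) + 60/2)*(-20 + (-3)**2) = (-44*(-1/78) + 60*(1/2))*(-20 + 9) = (22/39 + 30)*(-11) = (1192/39)*(-11) = -13112/39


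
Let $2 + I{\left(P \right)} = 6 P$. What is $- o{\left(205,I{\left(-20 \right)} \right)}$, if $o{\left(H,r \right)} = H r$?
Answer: $25010$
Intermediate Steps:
$I{\left(P \right)} = -2 + 6 P$
$- o{\left(205,I{\left(-20 \right)} \right)} = - 205 \left(-2 + 6 \left(-20\right)\right) = - 205 \left(-2 - 120\right) = - 205 \left(-122\right) = \left(-1\right) \left(-25010\right) = 25010$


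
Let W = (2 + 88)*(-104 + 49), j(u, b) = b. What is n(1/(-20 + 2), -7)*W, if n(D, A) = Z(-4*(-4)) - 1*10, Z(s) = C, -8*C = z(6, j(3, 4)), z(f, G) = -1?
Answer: 195525/4 ≈ 48881.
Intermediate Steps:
C = ⅛ (C = -⅛*(-1) = ⅛ ≈ 0.12500)
Z(s) = ⅛
n(D, A) = -79/8 (n(D, A) = ⅛ - 1*10 = ⅛ - 10 = -79/8)
W = -4950 (W = 90*(-55) = -4950)
n(1/(-20 + 2), -7)*W = -79/8*(-4950) = 195525/4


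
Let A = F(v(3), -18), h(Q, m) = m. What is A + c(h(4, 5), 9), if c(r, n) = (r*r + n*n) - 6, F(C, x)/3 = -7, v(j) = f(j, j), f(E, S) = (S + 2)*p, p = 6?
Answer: 79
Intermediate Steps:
f(E, S) = 12 + 6*S (f(E, S) = (S + 2)*6 = (2 + S)*6 = 12 + 6*S)
v(j) = 12 + 6*j
F(C, x) = -21 (F(C, x) = 3*(-7) = -21)
c(r, n) = -6 + n² + r² (c(r, n) = (r² + n²) - 6 = (n² + r²) - 6 = -6 + n² + r²)
A = -21
A + c(h(4, 5), 9) = -21 + (-6 + 9² + 5²) = -21 + (-6 + 81 + 25) = -21 + 100 = 79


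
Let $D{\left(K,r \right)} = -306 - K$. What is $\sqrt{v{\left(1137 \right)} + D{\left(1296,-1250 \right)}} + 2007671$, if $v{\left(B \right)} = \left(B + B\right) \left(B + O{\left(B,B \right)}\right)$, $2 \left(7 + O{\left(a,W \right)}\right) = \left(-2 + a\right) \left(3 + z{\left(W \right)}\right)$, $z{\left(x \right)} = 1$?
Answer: $2007671 + \sqrt{7729998} \approx 2.0105 \cdot 10^{6}$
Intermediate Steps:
$O{\left(a,W \right)} = -11 + 2 a$ ($O{\left(a,W \right)} = -7 + \frac{\left(-2 + a\right) \left(3 + 1\right)}{2} = -7 + \frac{\left(-2 + a\right) 4}{2} = -7 + \frac{-8 + 4 a}{2} = -7 + \left(-4 + 2 a\right) = -11 + 2 a$)
$v{\left(B \right)} = 2 B \left(-11 + 3 B\right)$ ($v{\left(B \right)} = \left(B + B\right) \left(B + \left(-11 + 2 B\right)\right) = 2 B \left(-11 + 3 B\right)$)
$\sqrt{v{\left(1137 \right)} + D{\left(1296,-1250 \right)}} + 2007671 = \sqrt{2 \cdot 1137 \left(-11 + 3 \cdot 1137\right) - 1602} + 2007671 = \sqrt{2 \cdot 1137 \left(-11 + 3411\right) - 1602} + 2007671 = \sqrt{2 \cdot 1137 \cdot 3400 - 1602} + 2007671 = \sqrt{7731600 - 1602} + 2007671 = \sqrt{7729998} + 2007671 = 2007671 + \sqrt{7729998}$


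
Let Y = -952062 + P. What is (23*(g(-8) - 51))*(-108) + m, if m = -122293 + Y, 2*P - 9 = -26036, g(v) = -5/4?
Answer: -1915159/2 ≈ -9.5758e+5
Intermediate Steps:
g(v) = -5/4 (g(v) = -5*¼ = -5/4)
P = -26027/2 (P = 9/2 + (½)*(-26036) = 9/2 - 13018 = -26027/2 ≈ -13014.)
Y = -1930151/2 (Y = -952062 - 26027/2 = -1930151/2 ≈ -9.6508e+5)
m = -2174737/2 (m = -122293 - 1930151/2 = -2174737/2 ≈ -1.0874e+6)
(23*(g(-8) - 51))*(-108) + m = (23*(-5/4 - 51))*(-108) - 2174737/2 = (23*(-209/4))*(-108) - 2174737/2 = -4807/4*(-108) - 2174737/2 = 129789 - 2174737/2 = -1915159/2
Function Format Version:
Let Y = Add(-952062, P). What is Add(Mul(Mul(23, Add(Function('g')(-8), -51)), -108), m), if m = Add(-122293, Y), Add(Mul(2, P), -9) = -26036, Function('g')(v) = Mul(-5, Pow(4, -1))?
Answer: Rational(-1915159, 2) ≈ -9.5758e+5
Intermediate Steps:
Function('g')(v) = Rational(-5, 4) (Function('g')(v) = Mul(-5, Rational(1, 4)) = Rational(-5, 4))
P = Rational(-26027, 2) (P = Add(Rational(9, 2), Mul(Rational(1, 2), -26036)) = Add(Rational(9, 2), -13018) = Rational(-26027, 2) ≈ -13014.)
Y = Rational(-1930151, 2) (Y = Add(-952062, Rational(-26027, 2)) = Rational(-1930151, 2) ≈ -9.6508e+5)
m = Rational(-2174737, 2) (m = Add(-122293, Rational(-1930151, 2)) = Rational(-2174737, 2) ≈ -1.0874e+6)
Add(Mul(Mul(23, Add(Function('g')(-8), -51)), -108), m) = Add(Mul(Mul(23, Add(Rational(-5, 4), -51)), -108), Rational(-2174737, 2)) = Add(Mul(Mul(23, Rational(-209, 4)), -108), Rational(-2174737, 2)) = Add(Mul(Rational(-4807, 4), -108), Rational(-2174737, 2)) = Add(129789, Rational(-2174737, 2)) = Rational(-1915159, 2)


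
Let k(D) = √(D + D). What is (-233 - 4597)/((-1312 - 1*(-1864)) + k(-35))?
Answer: -1333080/152387 + 2415*I*√70/152387 ≈ -8.748 + 0.13259*I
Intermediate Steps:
k(D) = √2*√D (k(D) = √(2*D) = √2*√D)
(-233 - 4597)/((-1312 - 1*(-1864)) + k(-35)) = (-233 - 4597)/((-1312 - 1*(-1864)) + √2*√(-35)) = -4830/((-1312 + 1864) + √2*(I*√35)) = -4830/(552 + I*√70)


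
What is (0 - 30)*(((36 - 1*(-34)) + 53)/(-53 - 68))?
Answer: 3690/121 ≈ 30.496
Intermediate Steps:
(0 - 30)*(((36 - 1*(-34)) + 53)/(-53 - 68)) = -30*((36 + 34) + 53)/(-121) = -30*(70 + 53)*(-1)/121 = -3690*(-1)/121 = -30*(-123/121) = 3690/121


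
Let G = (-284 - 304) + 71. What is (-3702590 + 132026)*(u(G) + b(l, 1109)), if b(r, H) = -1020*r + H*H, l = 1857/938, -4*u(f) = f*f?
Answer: -29018958664005/7 ≈ -4.1456e+12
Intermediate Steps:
G = -517 (G = -588 + 71 = -517)
u(f) = -f²/4 (u(f) = -f*f/4 = -f²/4)
l = 1857/938 (l = 1857*(1/938) = 1857/938 ≈ 1.9797)
b(r, H) = H² - 1020*r (b(r, H) = -1020*r + H² = H² - 1020*r)
(-3702590 + 132026)*(u(G) + b(l, 1109)) = (-3702590 + 132026)*(-¼*(-517)² + (1109² - 1020*1857/938)) = -3570564*(-¼*267289 + (1229881 - 947070/469)) = -3570564*(-267289/4 + 575867119/469) = -3570564*2178109935/1876 = -29018958664005/7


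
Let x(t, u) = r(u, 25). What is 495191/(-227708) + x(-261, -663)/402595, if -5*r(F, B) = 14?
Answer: -996810291137/458370511300 ≈ -2.1747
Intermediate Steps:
r(F, B) = -14/5 (r(F, B) = -⅕*14 = -14/5)
x(t, u) = -14/5
495191/(-227708) + x(-261, -663)/402595 = 495191/(-227708) - 14/5/402595 = 495191*(-1/227708) - 14/5*1/402595 = -495191/227708 - 14/2012975 = -996810291137/458370511300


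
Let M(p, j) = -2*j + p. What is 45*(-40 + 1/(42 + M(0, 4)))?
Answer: -61155/34 ≈ -1798.7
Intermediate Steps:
M(p, j) = p - 2*j
45*(-40 + 1/(42 + M(0, 4))) = 45*(-40 + 1/(42 + (0 - 2*4))) = 45*(-40 + 1/(42 + (0 - 8))) = 45*(-40 + 1/(42 - 8)) = 45*(-40 + 1/34) = 45*(-1359/34) = -61155/34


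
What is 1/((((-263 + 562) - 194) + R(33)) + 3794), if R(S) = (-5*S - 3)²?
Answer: 1/32123 ≈ 3.1130e-5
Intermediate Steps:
R(S) = (-3 - 5*S)²
1/((((-263 + 562) - 194) + R(33)) + 3794) = 1/((((-263 + 562) - 194) + (3 + 5*33)²) + 3794) = 1/(((299 - 194) + (3 + 165)²) + 3794) = 1/((105 + 168²) + 3794) = 1/((105 + 28224) + 3794) = 1/(28329 + 3794) = 1/32123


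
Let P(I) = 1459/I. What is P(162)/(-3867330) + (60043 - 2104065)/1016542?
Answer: -640298257269449/318435573201660 ≈ -2.0108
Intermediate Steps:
P(162)/(-3867330) + (60043 - 2104065)/1016542 = (1459/162)/(-3867330) + (60043 - 2104065)/1016542 = (1459*(1/162))*(-1/3867330) - 2044022*1/1016542 = (1459/162)*(-1/3867330) - 1022011/508271 = -1459/626507460 - 1022011/508271 = -640298257269449/318435573201660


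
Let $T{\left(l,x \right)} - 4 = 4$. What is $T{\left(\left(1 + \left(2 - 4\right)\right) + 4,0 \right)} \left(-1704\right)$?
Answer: $-13632$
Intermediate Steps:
$T{\left(l,x \right)} = 8$ ($T{\left(l,x \right)} = 4 + 4 = 8$)
$T{\left(\left(1 + \left(2 - 4\right)\right) + 4,0 \right)} \left(-1704\right) = 8 \left(-1704\right) = -13632$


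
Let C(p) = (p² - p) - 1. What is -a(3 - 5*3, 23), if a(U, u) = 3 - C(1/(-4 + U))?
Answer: -1007/256 ≈ -3.9336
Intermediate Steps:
C(p) = -1 + p² - p
a(U, u) = 4 + 1/(-4 + U) - 1/(-4 + U)² (a(U, u) = 3 - (-1 + (1/(-4 + U))² - 1/(-4 + U)) = 3 - (-1 + (-4 + U)⁻² - 1/(-4 + U)) = 3 + (1 + 1/(-4 + U) - 1/(-4 + U)²) = 4 + 1/(-4 + U) - 1/(-4 + U)²)
-a(3 - 5*3, 23) = -(59 - 31*(3 - 5*3) + 4*(3 - 5*3)²)/(16 + (3 - 5*3)² - 8*(3 - 5*3)) = -(59 - 31*(3 - 15) + 4*(3 - 15)²)/(16 + (3 - 15)² - 8*(3 - 15)) = -(59 - 31*(-12) + 4*(-12)²)/(16 + (-12)² - 8*(-12)) = -(59 + 372 + 4*144)/(16 + 144 + 96) = -(59 + 372 + 576)/256 = -1007/256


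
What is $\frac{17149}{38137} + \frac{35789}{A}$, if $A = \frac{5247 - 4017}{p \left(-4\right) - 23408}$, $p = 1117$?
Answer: $- \frac{576477511503}{710735} \approx -8.111 \cdot 10^{5}$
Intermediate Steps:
$A = - \frac{205}{4646}$ ($A = \frac{5247 - 4017}{1117 \left(-4\right) - 23408} = \frac{1230}{-4468 - 23408} = \frac{1230}{-27876} = 1230 \left(- \frac{1}{27876}\right) = - \frac{205}{4646} \approx -0.044124$)
$\frac{17149}{38137} + \frac{35789}{A} = \frac{17149}{38137} + \frac{35789}{- \frac{205}{4646}} = 17149 \cdot \frac{1}{38137} + 35789 \left(- \frac{4646}{205}\right) = \frac{1559}{3467} - \frac{166275694}{205} = - \frac{576477511503}{710735}$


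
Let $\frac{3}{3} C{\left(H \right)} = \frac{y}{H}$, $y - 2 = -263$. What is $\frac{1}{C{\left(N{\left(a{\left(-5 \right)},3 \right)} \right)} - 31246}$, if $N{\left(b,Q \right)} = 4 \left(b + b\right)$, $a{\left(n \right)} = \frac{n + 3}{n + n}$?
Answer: $- \frac{8}{251273} \approx -3.1838 \cdot 10^{-5}$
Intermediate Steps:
$a{\left(n \right)} = \frac{3 + n}{2 n}$
$y = -261$ ($y = 2 - 263 = -261$)
$N{\left(b,Q \right)} = 8 b$ ($N{\left(b,Q \right)} = 4 \cdot 2 b = 8 b$)
$C{\left(H \right)} = - \frac{261}{H}$
$\frac{1}{C{\left(N{\left(a{\left(-5 \right)},3 \right)} \right)} - 31246} = \frac{1}{- \frac{261}{8 \frac{3 - 5}{2 \left(-5\right)}} - 31246} = \frac{1}{- \frac{261}{8 \cdot \frac{1}{2} \left(- \frac{1}{5}\right) \left(-2\right)} - 31246} = \frac{1}{- \frac{261}{8 \cdot \frac{1}{5}} - 31246} = \frac{1}{- \frac{261}{\frac{8}{5}} - 31246} = \frac{1}{\left(-261\right) \frac{5}{8} - 31246} = \frac{1}{- \frac{1305}{8} - 31246} = \frac{1}{- \frac{251273}{8}} = - \frac{8}{251273}$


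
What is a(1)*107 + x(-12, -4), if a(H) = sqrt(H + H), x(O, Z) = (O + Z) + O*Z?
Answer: 32 + 107*sqrt(2) ≈ 183.32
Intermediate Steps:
x(O, Z) = O + Z + O*Z
a(H) = sqrt(2)*sqrt(H) (a(H) = sqrt(2*H) = sqrt(2)*sqrt(H))
a(1)*107 + x(-12, -4) = (sqrt(2)*sqrt(1))*107 + (-12 - 4 - 12*(-4)) = (sqrt(2)*1)*107 + (-12 - 4 + 48) = sqrt(2)*107 + 32 = 107*sqrt(2) + 32 = 32 + 107*sqrt(2)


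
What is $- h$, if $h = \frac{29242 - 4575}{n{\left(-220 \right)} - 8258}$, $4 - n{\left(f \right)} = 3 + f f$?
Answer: $\frac{24667}{56657} \approx 0.43537$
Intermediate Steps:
$n{\left(f \right)} = 1 - f^{2}$ ($n{\left(f \right)} = 4 - \left(3 + f f\right) = 4 - \left(3 + f^{2}\right) = 1 - f^{2}$)
$h = - \frac{24667}{56657}$ ($h = \frac{29242 - 4575}{\left(1 - \left(-220\right)^{2}\right) - 8258} = \frac{24667}{\left(1 - 48400\right) - 8258} = \frac{24667}{-48399 - 8258} = \frac{24667}{-56657} = 24667 \left(- \frac{1}{56657}\right) = - \frac{24667}{56657} \approx -0.43537$)
$- h = \left(-1\right) \left(- \frac{24667}{56657}\right) = \frac{24667}{56657}$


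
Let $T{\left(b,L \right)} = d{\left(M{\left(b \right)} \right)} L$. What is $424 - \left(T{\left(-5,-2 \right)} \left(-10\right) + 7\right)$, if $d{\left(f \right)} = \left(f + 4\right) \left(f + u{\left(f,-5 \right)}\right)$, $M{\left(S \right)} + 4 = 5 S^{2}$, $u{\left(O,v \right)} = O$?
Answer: $-604583$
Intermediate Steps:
$M{\left(S \right)} = -4 + 5 S^{2}$
$d{\left(f \right)} = 2 f \left(4 + f\right)$ ($d{\left(f \right)} = \left(f + 4\right) \left(f + f\right) = \left(4 + f\right) 2 f = 2 f \left(4 + f\right)$)
$T{\left(b,L \right)} = 10 L b^{2} \left(-4 + 5 b^{2}\right)$ ($T{\left(b,L \right)} = 2 \left(-4 + 5 b^{2}\right) \left(4 + \left(-4 + 5 b^{2}\right)\right) L = 2 \left(-4 + 5 b^{2}\right) 5 b^{2} L = 10 b^{2} \left(-4 + 5 b^{2}\right) L = 10 L b^{2} \left(-4 + 5 b^{2}\right)$)
$424 - \left(T{\left(-5,-2 \right)} \left(-10\right) + 7\right) = 424 - \left(10 \left(-2\right) \left(-5\right)^{2} \left(-4 + 5 \left(-5\right)^{2}\right) \left(-10\right) + 7\right) = 424 - \left(10 \left(-2\right) 25 \left(-4 + 5 \cdot 25\right) \left(-10\right) + 7\right) = 424 - \left(10 \left(-2\right) 25 \left(-4 + 125\right) \left(-10\right) + 7\right) = 424 - \left(10 \left(-2\right) 25 \cdot 121 \left(-10\right) + 7\right) = 424 - \left(\left(-60500\right) \left(-10\right) + 7\right) = 424 - \left(605000 + 7\right) = 424 - 605007 = -604583$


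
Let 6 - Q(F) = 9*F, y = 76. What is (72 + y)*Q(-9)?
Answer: 12876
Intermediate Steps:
Q(F) = 6 - 9*F
(72 + y)*Q(-9) = (72 + 76)*(6 - 9*(-9)) = 148*(6 + 81) = 148*87 = 12876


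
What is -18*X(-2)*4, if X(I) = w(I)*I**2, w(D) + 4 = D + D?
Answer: 2304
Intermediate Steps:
w(D) = -4 + 2*D (w(D) = -4 + (D + D) = -4 + 2*D)
X(I) = I**2*(-4 + 2*I) (X(I) = (-4 + 2*I)*I**2 = I**2*(-4 + 2*I))
-18*X(-2)*4 = -36*(-2)**2*(-2 - 2)*4 = -36*4*(-4)*4 = -18*(-32)*4 = 576*4 = 2304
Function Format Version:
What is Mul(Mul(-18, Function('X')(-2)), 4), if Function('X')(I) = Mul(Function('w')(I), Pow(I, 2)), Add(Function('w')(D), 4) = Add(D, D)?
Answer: 2304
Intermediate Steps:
Function('w')(D) = Add(-4, Mul(2, D)) (Function('w')(D) = Add(-4, Add(D, D)) = Add(-4, Mul(2, D)))
Function('X')(I) = Mul(Pow(I, 2), Add(-4, Mul(2, I))) (Function('X')(I) = Mul(Add(-4, Mul(2, I)), Pow(I, 2)) = Mul(Pow(I, 2), Add(-4, Mul(2, I))))
Mul(Mul(-18, Function('X')(-2)), 4) = Mul(Mul(-18, Mul(2, Pow(-2, 2), Add(-2, -2))), 4) = Mul(Mul(-18, Mul(2, 4, -4)), 4) = Mul(Mul(-18, -32), 4) = Mul(576, 4) = 2304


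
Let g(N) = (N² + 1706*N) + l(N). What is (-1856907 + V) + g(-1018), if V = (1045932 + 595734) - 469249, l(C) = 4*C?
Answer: -1388946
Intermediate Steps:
V = 1172417 (V = 1641666 - 469249 = 1172417)
g(N) = N² + 1710*N (g(N) = (N² + 1706*N) + 4*N = N² + 1710*N)
(-1856907 + V) + g(-1018) = (-1856907 + 1172417) - 1018*(1710 - 1018) = -684490 - 1018*692 = -684490 - 704456 = -1388946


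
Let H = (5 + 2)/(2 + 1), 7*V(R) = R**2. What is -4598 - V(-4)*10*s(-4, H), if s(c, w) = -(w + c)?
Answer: -97358/21 ≈ -4636.1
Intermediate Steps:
V(R) = R**2/7
H = 7/3 ≈ 2.3333
s(c, w) = -c - w (s(c, w) = -(c + w) = -c - w)
-4598 - V(-4)*10*s(-4, H) = -4598 - ((1/7)*(-4)**2)*10*(-1*(-4) - 1*7/3) = -4598 - ((1/7)*16)*10*(4 - 7/3) = -4598 - (16/7)*10*5/3 = -4598 - 160*5/(7*3) = -4598 - 1*800/21 = -4598 - 800/21 = -97358/21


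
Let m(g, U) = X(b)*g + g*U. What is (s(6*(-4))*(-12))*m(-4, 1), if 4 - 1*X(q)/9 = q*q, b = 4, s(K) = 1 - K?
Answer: -128400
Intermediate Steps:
X(q) = 36 - 9*q**2 (X(q) = 36 - 9*q*q = 36 - 9*q**2)
m(g, U) = -108*g + U*g (m(g, U) = (36 - 9*4**2)*g + g*U = (36 - 9*16)*g + U*g = (36 - 144)*g + U*g = -108*g + U*g)
(s(6*(-4))*(-12))*m(-4, 1) = ((1 - 6*(-4))*(-12))*(-4*(-108 + 1)) = ((1 - 1*(-24))*(-12))*(-4*(-107)) = ((1 + 24)*(-12))*428 = (25*(-12))*428 = -300*428 = -128400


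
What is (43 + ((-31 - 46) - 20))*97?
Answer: -5238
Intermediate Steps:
(43 + ((-31 - 46) - 20))*97 = (43 + (-77 - 20))*97 = (43 - 97)*97 = -54*97 = -5238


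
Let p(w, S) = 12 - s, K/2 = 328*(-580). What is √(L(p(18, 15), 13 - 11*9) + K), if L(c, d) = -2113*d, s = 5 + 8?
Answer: I*√198762 ≈ 445.83*I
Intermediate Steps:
s = 13
K = -380480 (K = 2*(328*(-580)) = 2*(-190240) = -380480)
p(w, S) = -1 (p(w, S) = 12 - 1*13 = 12 - 13 = -1)
√(L(p(18, 15), 13 - 11*9) + K) = √(-2113*(13 - 11*9) - 380480) = √(-2113*(13 - 99) - 380480) = √(-2113*(-86) - 380480) = √(181718 - 380480) = √(-198762) = I*√198762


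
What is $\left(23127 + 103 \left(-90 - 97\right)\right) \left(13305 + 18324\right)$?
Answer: $122277714$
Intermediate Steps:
$\left(23127 + 103 \left(-90 - 97\right)\right) \left(13305 + 18324\right) = \left(23127 + 103 \left(-187\right)\right) 31629 = \left(23127 - 19261\right) 31629 = 3866 \cdot 31629 = 122277714$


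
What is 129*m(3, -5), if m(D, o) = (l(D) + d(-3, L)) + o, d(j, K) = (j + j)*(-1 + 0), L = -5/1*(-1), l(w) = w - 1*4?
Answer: 0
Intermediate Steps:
l(w) = -4 + w (l(w) = w - 4 = -4 + w)
L = 5 (L = -5*1*(-1) = -5*(-1) = 5)
d(j, K) = -2*j (d(j, K) = (2*j)*(-1) = -2*j)
m(D, o) = 2 + D + o (m(D, o) = ((-4 + D) - 2*(-3)) + o = ((-4 + D) + 6) + o = (2 + D) + o = 2 + D + o)
129*m(3, -5) = 129*(2 + 3 - 5) = 129*0 = 0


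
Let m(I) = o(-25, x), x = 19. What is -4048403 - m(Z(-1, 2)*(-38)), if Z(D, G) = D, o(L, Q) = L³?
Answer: -4032778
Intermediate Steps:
m(I) = -15625 (m(I) = (-25)³ = -15625)
-4048403 - m(Z(-1, 2)*(-38)) = -4048403 - 1*(-15625) = -4048403 + 15625 = -4032778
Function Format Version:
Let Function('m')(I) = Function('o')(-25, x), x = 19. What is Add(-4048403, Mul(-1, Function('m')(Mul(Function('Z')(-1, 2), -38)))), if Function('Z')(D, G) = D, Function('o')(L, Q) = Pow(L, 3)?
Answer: -4032778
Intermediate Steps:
Function('m')(I) = -15625 (Function('m')(I) = Pow(-25, 3) = -15625)
Add(-4048403, Mul(-1, Function('m')(Mul(Function('Z')(-1, 2), -38)))) = Add(-4048403, Mul(-1, -15625)) = Add(-4048403, 15625) = -4032778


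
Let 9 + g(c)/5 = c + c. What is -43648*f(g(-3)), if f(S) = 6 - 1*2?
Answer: -174592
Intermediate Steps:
g(c) = -45 + 10*c (g(c) = -45 + 5*(c + c) = -45 + 5*(2*c) = -45 + 10*c)
f(S) = 4 (f(S) = 6 - 2 = 4)
-43648*f(g(-3)) = -43648*4 = -174592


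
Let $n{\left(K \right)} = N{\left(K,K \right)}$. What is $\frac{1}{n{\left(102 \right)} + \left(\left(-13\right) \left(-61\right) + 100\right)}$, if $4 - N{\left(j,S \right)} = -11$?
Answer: $\frac{1}{908} \approx 0.0011013$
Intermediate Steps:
$N{\left(j,S \right)} = 15$ ($N{\left(j,S \right)} = 4 - -11 = 4 + 11 = 15$)
$n{\left(K \right)} = 15$
$\frac{1}{n{\left(102 \right)} + \left(\left(-13\right) \left(-61\right) + 100\right)} = \frac{1}{15 + \left(\left(-13\right) \left(-61\right) + 100\right)} = \frac{1}{15 + \left(793 + 100\right)} = \frac{1}{15 + 893} = \frac{1}{908}$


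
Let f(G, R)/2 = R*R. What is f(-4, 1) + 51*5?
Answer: 257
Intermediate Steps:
f(G, R) = 2*R² (f(G, R) = 2*(R*R) = 2*R²)
f(-4, 1) + 51*5 = 2*1² + 51*5 = 2*1 + 255 = 2 + 255 = 257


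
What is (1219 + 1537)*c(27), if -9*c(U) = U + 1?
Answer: -77168/9 ≈ -8574.2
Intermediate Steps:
c(U) = -⅑ - U/9 (c(U) = -(U + 1)/9 = -(1 + U)/9 = -⅑ - U/9)
(1219 + 1537)*c(27) = (1219 + 1537)*(-⅑ - ⅑*27) = 2756*(-⅑ - 3) = 2756*(-28/9) = -77168/9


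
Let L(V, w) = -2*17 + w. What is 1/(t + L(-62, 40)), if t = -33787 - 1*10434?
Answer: -1/44215 ≈ -2.2617e-5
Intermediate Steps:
L(V, w) = -34 + w
t = -44221 (t = -33787 - 10434 = -44221)
1/(t + L(-62, 40)) = 1/(-44221 + (-34 + 40)) = 1/(-44221 + 6) = 1/(-44215) = -1/44215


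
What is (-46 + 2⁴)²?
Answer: 900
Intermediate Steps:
(-46 + 2⁴)² = (-46 + 16)² = (-30)² = 900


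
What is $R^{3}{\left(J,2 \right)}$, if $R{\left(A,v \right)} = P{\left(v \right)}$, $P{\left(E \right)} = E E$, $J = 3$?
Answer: $64$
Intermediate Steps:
$P{\left(E \right)} = E^{2}$
$R{\left(A,v \right)} = v^{2}$
$R^{3}{\left(J,2 \right)} = \left(2^{2}\right)^{3} = 4^{3} = 64$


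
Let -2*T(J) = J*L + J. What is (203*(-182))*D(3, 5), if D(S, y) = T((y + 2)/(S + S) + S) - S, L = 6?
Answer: 3897803/6 ≈ 6.4963e+5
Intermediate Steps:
T(J) = -7*J/2 (T(J) = -(J*6 + J)/2 = -(6*J + J)/2 = -7*J/2)
D(S, y) = -9*S/2 - 7*(2 + y)/(4*S) (D(S, y) = -7*((y + 2)/(S + S) + S)/2 - S = -7*((2 + y)/((2*S)) + S)/2 - S = -7*((2 + y)*(1/(2*S)) + S)/2 - S = -7*((2 + y)/(2*S) + S)/2 - S = -7*(S + (2 + y)/(2*S))/2 - S = (-7*S/2 - 7*(2 + y)/(4*S)) - S = -9*S/2 - 7*(2 + y)/(4*S))
(203*(-182))*D(3, 5) = (203*(-182))*((¼)*(-14 - 18*3² - 7*5)/3) = -18473*(-14 - 18*9 - 35)/(2*3) = -18473*(-14 - 162 - 35)/(2*3) = -18473*(-211)/(2*3) = -36946*(-211/12) = 3897803/6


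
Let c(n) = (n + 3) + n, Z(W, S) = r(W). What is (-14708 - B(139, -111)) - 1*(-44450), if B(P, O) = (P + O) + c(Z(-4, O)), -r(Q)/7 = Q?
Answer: 29655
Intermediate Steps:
r(Q) = -7*Q
Z(W, S) = -7*W
c(n) = 3 + 2*n (c(n) = (3 + n) + n = 3 + 2*n)
B(P, O) = 59 + O + P (B(P, O) = (P + O) + (3 + 2*(-7*(-4))) = (O + P) + (3 + 2*28) = (O + P) + (3 + 56) = (O + P) + 59 = 59 + O + P)
(-14708 - B(139, -111)) - 1*(-44450) = (-14708 - (59 - 111 + 139)) - 1*(-44450) = (-14708 - 1*87) + 44450 = (-14708 - 87) + 44450 = -14795 + 44450 = 29655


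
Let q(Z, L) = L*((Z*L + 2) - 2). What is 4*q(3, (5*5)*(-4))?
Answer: 120000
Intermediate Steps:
q(Z, L) = Z*L² (q(Z, L) = L*((L*Z + 2) - 2) = L*((2 + L*Z) - 2) = L*(L*Z) = Z*L²)
4*q(3, (5*5)*(-4)) = 4*(3*((5*5)*(-4))²) = 4*(3*(25*(-4))²) = 4*(3*(-100)²) = 4*(3*10000) = 4*30000 = 120000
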